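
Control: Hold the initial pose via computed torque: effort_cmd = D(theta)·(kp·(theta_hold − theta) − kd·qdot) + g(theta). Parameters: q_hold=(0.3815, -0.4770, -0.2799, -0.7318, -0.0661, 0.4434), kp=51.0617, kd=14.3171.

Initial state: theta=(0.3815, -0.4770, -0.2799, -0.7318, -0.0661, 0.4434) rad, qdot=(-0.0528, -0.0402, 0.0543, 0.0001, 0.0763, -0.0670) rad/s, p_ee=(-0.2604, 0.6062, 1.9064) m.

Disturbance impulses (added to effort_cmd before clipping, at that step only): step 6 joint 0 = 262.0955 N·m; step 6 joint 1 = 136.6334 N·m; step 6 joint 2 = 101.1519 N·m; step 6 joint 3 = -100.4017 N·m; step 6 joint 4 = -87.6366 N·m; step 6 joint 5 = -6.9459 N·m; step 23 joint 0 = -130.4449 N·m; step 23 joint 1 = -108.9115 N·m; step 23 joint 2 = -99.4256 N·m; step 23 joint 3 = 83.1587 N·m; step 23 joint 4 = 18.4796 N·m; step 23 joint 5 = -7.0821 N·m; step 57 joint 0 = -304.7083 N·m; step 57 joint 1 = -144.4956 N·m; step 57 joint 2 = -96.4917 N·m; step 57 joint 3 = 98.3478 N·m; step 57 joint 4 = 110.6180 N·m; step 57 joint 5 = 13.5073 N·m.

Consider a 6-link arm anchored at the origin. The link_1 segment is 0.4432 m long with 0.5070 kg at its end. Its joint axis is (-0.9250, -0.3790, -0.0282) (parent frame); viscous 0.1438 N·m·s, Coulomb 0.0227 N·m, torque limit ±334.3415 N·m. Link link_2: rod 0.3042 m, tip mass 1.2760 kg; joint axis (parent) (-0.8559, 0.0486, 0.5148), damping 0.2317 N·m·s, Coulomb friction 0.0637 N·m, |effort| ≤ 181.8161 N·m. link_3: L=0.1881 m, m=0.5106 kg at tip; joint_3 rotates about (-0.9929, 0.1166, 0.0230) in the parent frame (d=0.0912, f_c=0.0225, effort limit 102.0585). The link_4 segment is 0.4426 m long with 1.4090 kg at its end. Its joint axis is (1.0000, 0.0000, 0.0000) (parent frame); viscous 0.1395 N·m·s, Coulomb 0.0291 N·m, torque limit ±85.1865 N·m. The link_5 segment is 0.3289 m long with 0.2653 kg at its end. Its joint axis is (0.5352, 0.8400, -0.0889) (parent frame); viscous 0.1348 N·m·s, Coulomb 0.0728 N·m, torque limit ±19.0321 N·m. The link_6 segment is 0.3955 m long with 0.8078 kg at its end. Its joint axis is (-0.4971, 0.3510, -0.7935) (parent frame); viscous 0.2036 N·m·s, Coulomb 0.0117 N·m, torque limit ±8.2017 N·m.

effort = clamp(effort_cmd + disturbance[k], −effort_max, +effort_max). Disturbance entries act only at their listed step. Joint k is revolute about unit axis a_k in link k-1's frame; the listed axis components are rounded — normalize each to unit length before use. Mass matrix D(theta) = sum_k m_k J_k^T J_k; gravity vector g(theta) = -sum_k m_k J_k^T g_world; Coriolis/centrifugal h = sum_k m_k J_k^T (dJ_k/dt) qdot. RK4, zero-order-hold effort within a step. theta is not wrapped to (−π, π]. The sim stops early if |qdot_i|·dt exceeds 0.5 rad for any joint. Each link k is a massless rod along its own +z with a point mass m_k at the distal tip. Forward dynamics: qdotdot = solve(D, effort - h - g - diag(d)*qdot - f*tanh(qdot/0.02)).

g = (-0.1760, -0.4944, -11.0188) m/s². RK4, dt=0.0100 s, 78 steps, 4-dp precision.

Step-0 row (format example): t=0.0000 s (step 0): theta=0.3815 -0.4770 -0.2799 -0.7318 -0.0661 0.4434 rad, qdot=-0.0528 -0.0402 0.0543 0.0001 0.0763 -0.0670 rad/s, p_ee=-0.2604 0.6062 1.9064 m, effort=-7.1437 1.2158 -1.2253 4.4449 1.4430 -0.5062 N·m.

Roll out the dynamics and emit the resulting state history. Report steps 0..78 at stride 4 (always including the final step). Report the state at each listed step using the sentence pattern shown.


t=0.0400 s (step 4): theta=0.3798 -0.4775 -0.2791 -0.7318 -0.0643 0.4432 rad, qdot=-0.0310 -0.0015 0.0070 0.0027 0.0222 0.0159 rad/s, p_ee=-0.2582 0.6026 1.9079 m, effort=-9.7611 -0.0492 -2.0698 5.2065 1.9824 -0.4705 N·m.
t=0.0800 s (step 8): theta=0.3821 -0.4728 -0.3210 -0.8027 -0.0151 0.3057 rad, qdot=0.2084 0.2092 -1.9754 -3.4432 2.4027 -6.8194 rad/s, p_ee=-0.2619 0.6035 1.9082 m, effort=-45.5848 -18.6768 -15.8585 17.6548 5.0790 -0.0051 N·m.
t=0.1200 s (step 12): theta=0.3898 -0.4697 -0.3583 -0.8709 0.0359 0.1701 rad, qdot=0.1597 -0.0002 -0.3208 -0.6493 0.5802 -1.2612 rad/s, p_ee=-0.2658 0.6096 1.9051 m, effort=-33.8368 -12.5227 -11.2851 13.6301 4.1284 -0.5364 N·m.
t=0.1600 s (step 16): theta=0.3944 -0.4703 -0.3623 -0.8804 0.0469 0.1525 rad, qdot=0.0715 -0.0099 0.0292 0.0253 0.0585 0.0830 rad/s, p_ee=-0.2662 0.6147 1.9031 m, effort=-26.4737 -8.6968 -8.3813 11.0665 3.5917 -0.5438 N·m.
t=0.2000 s (step 20): theta=0.3959 -0.4702 -0.3604 -0.8766 0.0455 0.1620 rad, qdot=0.0086 0.0088 0.0628 0.1404 -0.1023 0.3206 rad/s, p_ee=-0.2664 0.6176 1.9023 m, effort=-21.7690 -6.2276 -6.5061 9.4541 3.2175 -0.4689 N·m.
t=0.2400 s (step 24): theta=0.3953 -0.4686 -0.3647 -0.8742 0.0397 0.1797 rad, qdot=-0.0650 0.2287 -1.3198 -0.6036 -0.2284 1.1196 rad/s, p_ee=-0.2675 0.6159 1.9024 m, effort=0.2939 11.2956 8.8091 -2.7874 0.6349 0.6309 N·m.
t=0.2800 s (step 28): theta=0.3934 -0.4663 -0.3931 -0.8839 0.0298 0.2115 rad, qdot=-0.0408 -0.0320 -0.2963 0.0014 -0.2494 0.5715 rad/s, p_ee=-0.2732 0.6007 1.9045 m, effort=-4.7671 6.5877 4.5336 0.5185 1.3491 0.3105 N·m.
t=0.3200 s (step 32): theta=0.3916 -0.4677 -0.3984 -0.8804 0.0205 0.2295 rad, qdot=-0.0464 -0.0270 -0.0125 0.1457 -0.2126 0.3620 rad/s, p_ee=-0.2762 0.5926 1.9063 m, effort=-8.1166 3.4250 1.6942 2.7680 1.8192 0.0777 N·m.
t=0.3600 s (step 36): theta=0.3897 -0.4680 -0.3970 -0.8740 0.0128 0.2421 rad, qdot=-0.0487 0.0034 0.0746 0.1703 -0.1747 0.2773 rad/s, p_ee=-0.2774 0.5888 1.9074 m, effort=-10.3364 1.3467 -0.1724 4.2658 2.1313 -0.0845 N·m.
t=0.4000 s (step 40): theta=0.3878 -0.4678 -0.3928 -0.8670 0.0064 0.2523 rad, qdot=-0.0440 0.0085 0.1279 0.1779 -0.1461 0.2334 rad/s, p_ee=-0.2774 0.5876 1.9080 m, effort=-11.8025 -0.0053 -1.4038 5.2523 2.3378 -0.1944 N·m.
t=0.4400 s (step 44): theta=0.3862 -0.4674 -0.3872 -0.8600 0.0011 0.2610 rad, qdot=-0.0381 0.0101 0.1483 0.1721 -0.1228 0.2083 rad/s, p_ee=-0.2766 0.5879 1.9082 m, effort=-12.7653 -0.8869 -2.2124 5.8942 2.4738 -0.2673 N·m.
t=0.4800 s (step 48): theta=0.3848 -0.4670 -0.3813 -0.8533 -0.0034 0.2690 rad, qdot=-0.0322 0.0104 0.1498 0.1597 -0.1035 0.1909 rad/s, p_ee=-0.2755 0.5890 1.9082 m, effort=-13.3920 -1.4575 -2.7385 6.3054 2.5629 -0.3149 N·m.
t=0.5200 s (step 52): theta=0.3836 -0.4665 -0.3754 -0.8472 -0.0073 0.2764 rad, qdot=-0.0268 0.0101 0.1415 0.1450 -0.0876 0.1772 rad/s, p_ee=-0.2742 0.5905 1.9081 m, effort=-13.7950 -1.8224 -3.0764 6.5634 2.6208 -0.3453 N·m.
t=0.5600 s (step 56): theta=0.3826 -0.4662 -0.3700 -0.8417 -0.0105 0.2832 rad, qdot=-0.0221 0.0095 0.1286 0.1301 -0.0745 0.1653 rad/s, p_ee=-0.2729 0.5921 1.9079 m, effort=-14.0494 -2.0520 -3.2897 6.7202 2.6580 -0.3645 N·m.
t=0.6000 s (step 60): theta=0.3708 -0.4657 -0.3394 -0.7786 -0.0835 0.4710 rad, qdot=-0.3990 -0.0288 0.8762 1.6062 -2.1228 4.6467 rad/s, p_ee=-0.2638 0.5904 1.9033 m, effort=21.3112 14.6256 7.8768 -2.3478 0.9176 -0.9436 N·m.
t=0.6400 s (step 64): theta=0.3586 -0.4663 -0.3204 -0.7474 -0.1341 0.5630 rad, qdot=-0.2179 -0.0024 0.1956 0.2457 -0.6346 0.7976 rad/s, p_ee=-0.2590 0.5852 1.8997 m, effort=8.3360 8.4015 3.7027 0.9814 1.6942 -0.5225 N·m.
t=0.6800 s (step 68): theta=0.3528 -0.4662 -0.3166 -0.7446 -0.1472 0.5732 rad, qdot=-0.0804 0.0034 0.0498 -0.0093 -0.1121 -0.0544 rad/s, p_ee=-0.2576 0.5828 1.8988 m, effort=-0.3262 4.2606 0.8715 3.2225 2.2240 -0.4290 N·m.
t=0.7200 s (step 72): theta=0.3514 -0.4661 -0.3146 -0.7446 -0.1477 0.5685 rad, qdot=0.0041 0.0057 0.0558 0.0197 0.0527 -0.1305 rad/s, p_ee=-0.2570 0.5831 1.8989 m, effort=-6.0029 1.5551 -0.9758 4.6713 2.6000 -0.4155 N·m.
t=0.7600 s (step 76): theta=0.3525 -0.4657 -0.3124 -0.7434 -0.1441 0.5634 rad, qdot=0.0481 0.0099 0.0524 0.0392 0.1195 -0.1233 rad/s, p_ee=-0.2568 0.5850 1.8991 m, effort=-9.6332 -0.1669 -2.1457 5.5934 2.8618 -0.4106 N·m.
t=0.7800 s (step 78): theta=0.3536 -0.4655 -0.3114 -0.7425 -0.1415 0.5610 rad, qdot=0.0608 0.0103 0.0505 0.0440 0.1375 -0.1195 rad/s, p_ee=-0.2568 0.5863 1.8993 m.


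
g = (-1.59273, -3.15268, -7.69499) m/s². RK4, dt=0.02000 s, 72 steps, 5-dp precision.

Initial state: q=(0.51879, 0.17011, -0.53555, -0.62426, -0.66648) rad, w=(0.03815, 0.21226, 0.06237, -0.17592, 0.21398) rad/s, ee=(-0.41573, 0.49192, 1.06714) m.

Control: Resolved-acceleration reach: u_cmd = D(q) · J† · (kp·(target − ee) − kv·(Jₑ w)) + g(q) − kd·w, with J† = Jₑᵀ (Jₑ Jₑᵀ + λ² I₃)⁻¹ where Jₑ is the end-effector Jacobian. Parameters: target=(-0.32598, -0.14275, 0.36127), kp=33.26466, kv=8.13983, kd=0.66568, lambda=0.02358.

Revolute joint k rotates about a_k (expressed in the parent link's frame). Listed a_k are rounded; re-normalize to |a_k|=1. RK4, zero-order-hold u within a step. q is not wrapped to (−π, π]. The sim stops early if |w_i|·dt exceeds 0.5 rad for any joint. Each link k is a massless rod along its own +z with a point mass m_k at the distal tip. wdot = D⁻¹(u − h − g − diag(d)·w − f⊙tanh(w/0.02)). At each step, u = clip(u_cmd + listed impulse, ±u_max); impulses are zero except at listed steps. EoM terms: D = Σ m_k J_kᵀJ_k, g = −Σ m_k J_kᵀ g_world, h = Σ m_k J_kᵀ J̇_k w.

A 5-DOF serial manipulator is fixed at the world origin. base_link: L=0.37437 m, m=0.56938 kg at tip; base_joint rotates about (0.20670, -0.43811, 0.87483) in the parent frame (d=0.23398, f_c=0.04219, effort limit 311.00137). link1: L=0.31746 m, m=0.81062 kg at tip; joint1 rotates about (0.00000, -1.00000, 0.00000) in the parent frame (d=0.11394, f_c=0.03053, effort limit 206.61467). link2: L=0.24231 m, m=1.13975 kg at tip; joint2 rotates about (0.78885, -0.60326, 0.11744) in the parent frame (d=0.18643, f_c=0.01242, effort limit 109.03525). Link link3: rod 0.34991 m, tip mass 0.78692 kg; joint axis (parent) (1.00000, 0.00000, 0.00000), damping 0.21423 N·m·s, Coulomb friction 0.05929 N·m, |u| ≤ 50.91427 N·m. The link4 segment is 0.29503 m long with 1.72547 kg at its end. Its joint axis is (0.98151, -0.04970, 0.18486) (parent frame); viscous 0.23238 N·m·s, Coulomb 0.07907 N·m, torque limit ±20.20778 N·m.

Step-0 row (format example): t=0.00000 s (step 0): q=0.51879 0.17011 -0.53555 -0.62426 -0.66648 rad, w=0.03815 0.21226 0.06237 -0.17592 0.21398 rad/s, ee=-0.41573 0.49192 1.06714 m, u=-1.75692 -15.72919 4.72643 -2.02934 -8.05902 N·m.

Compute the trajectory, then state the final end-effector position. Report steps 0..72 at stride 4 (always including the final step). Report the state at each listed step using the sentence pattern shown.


t=0.08000 s (step 4): q=0.61330 0.01141 -0.40327 -0.71259 -0.91735 rad, w=1.83247 -3.10842 2.61173 -2.11367 -4.19687 rad/s, ee=-0.42512 0.43677 1.01103 m, u=-7.81571 -6.07432 0.41236 1.53581 -0.90347 N·m.
t=0.16000 s (step 8): q=0.76331 -0.21148 -0.20071 -0.91207 -1.23465 rad, w=1.84477 -2.25045 2.17287 -2.68165 -3.58350 rad/s, ee=-0.42678 0.33839 0.90602 m, u=-9.26484 -3.71373 1.09745 4.50009 1.19215 N·m.
t=0.24000 s (step 12): q=0.90315 -0.33948 -0.07967 -1.12481 -1.47810 rad, w=1.64240 -0.98354 0.80173 -2.59093 -2.45403 rad/s, ee=-0.41876 0.23789 0.78876 m, u=-11.20303 -4.62595 3.28527 7.11979 1.54645 N·m.
t=0.32000 s (step 16): q=1.02623 -0.37925 -0.07122 -1.31813 -1.62530 rad, w=1.43872 -0.08703 -0.53043 -2.19789 -1.23230 rad/s, ee=-0.40671 0.14726 0.67744 m, u=-13.84609 -6.45625 5.13272 8.26034 0.41713 N·m.
t=0.40000 s (step 20): q=1.13561 -0.36825 -0.14824 -1.46998 -1.68468 rad, w=1.30217 0.28575 -1.28006 -1.58075 -0.32004 rad/s, ee=-0.39414 0.06788 0.58182 m, u=-16.46109 -8.14220 6.20969 8.11350 -1.05771 N·m.
t=0.48000 s (step 24): q=1.23453 -0.34331 -0.25787 -1.57206 -1.69047 rad, w=1.17201 0.29563 -1.39014 -0.97216 0.07080 rad/s, ee=-0.38110 0.00054 0.50582 m, u=-18.07122 -9.05821 6.45755 7.25649 -2.04117 N·m.
t=0.56000 s (step 28): q=1.32079 -0.32422 -0.35938 -1.63289 -1.67990 rad, w=0.97145 0.17858 -1.11608 -0.58150 0.16741 rad/s, ee=-0.36713 -0.05309 0.45037 m, u=-18.28940 -9.10402 6.17972 6.19439 -2.56387 N·m.
t=0.64000 s (step 32): q=1.38846 -0.31395 -0.43479 -1.66961 -1.66685 rad, w=0.71767 0.08458 -0.77596 -0.35222 0.14527 rad/s, ee=-0.35381 -0.09199 0.41271 m, u=-17.55488 -8.65894 5.71087 5.14931 -2.81610 N·m.
t=0.72000 s (step 36): q=1.43586 -0.30953 -0.48539 -1.69173 -1.65750 rad, w=0.47299 0.03055 -0.50375 -0.20887 0.08617 rad/s, ee=-0.34267 -0.11782 0.38888 m, u=-16.46699 -8.07082 5.24023 4.24549 -2.92386 N·m.
t=0.80000 s (step 40): q=1.46540 -0.30826 -0.51773 -1.70442 -1.65277 rad, w=0.27389 0.00518 -0.31843 -0.11310 0.03456 rad/s, ee=-0.33443 -0.13351 0.37484 m, u=-15.38281 -7.50051 4.85807 3.53296 -2.97281 N·m.
t=0.88000 s (step 44): q=1.48122 -0.30823 -0.53800 -1.71091 -1.65108 rad, w=0.13074 -0.00321 -0.19611 -0.05375 0.01258 rad/s, ee=-0.32900 -0.14201 0.36717 m, u=-14.46757 -7.01144 4.58617 3.01529 -3.01331 N·m.
t=0.96000 s (step 48): q=1.48785 -0.30865 -0.55027 -1.71366 -1.65033 rad, w=0.04265 -0.00703 -0.11577 -0.01815 0.00740 rad/s, ee=-0.32590 -0.14585 0.36327 m, u=-13.80054 -6.64445 4.40355 2.66648 -3.04607 N·m.
t=1.04000 s (step 52): q=1.48926 -0.30943 -0.55714 -1.71440 -1.64978 rad, w=-0.00026 -0.01450 -0.05880 -0.00260 0.00623 rad/s, ee=-0.32441 -0.14699 0.36154 m, u=-13.38723 -6.40687 4.28456 2.46363 -3.06102 N·m.
t=1.12000 s (step 56): q=1.48858 -0.31100 -0.56028 -1.71431 -1.64934 rad, w=-0.01435 -0.02367 -0.02323 0.00404 0.00515 rad/s, ee=-0.32386 -0.14685 0.36097 m, u=-13.17060 -6.27033 4.21543 2.35707 -3.06662 N·m.
t=1.20000 s (step 60): q=1.48721 -0.31297 -0.56141 -1.71384 -1.64895 rad, w=-0.01889 -0.02470 -0.00736 0.00742 0.00449 rad/s, ee=-0.32382 -0.14618 0.36094 m, u=-13.04474 -6.18240 4.18807 2.30616 -3.06815 N·m.
t=1.28000 s (step 64): q=1.48570 -0.31482 -0.56172 -1.71319 -1.64861 rad, w=-0.01824 -0.02148 -0.00144 0.00849 0.00404 rad/s, ee=-0.32399 -0.14537 0.36111 m, u=-12.98015 -6.12995 4.18286 2.28780 -3.06777 N·m.
t=1.36000 s (step 68): q=1.48436 -0.31636 -0.56174 -1.71252 -1.64830 rad, w=-0.01494 -0.01711 0.00057 0.00807 0.00365 rad/s, ee=-0.32424 -0.14462 0.36132 m, u=-12.95602 -6.10311 4.18628 2.28602 -3.06670 N·m.
t=1.44000 s (step 72): q=1.48332 -0.31755 -0.56167 -1.71191 -1.64802 rad, w=-0.01095 -0.01280 0.00099 0.00701 0.00329 rad/s, ee=-0.32449 -0.14401 0.36149 m.
final ee position (m): -0.32449 -0.14401 0.36149


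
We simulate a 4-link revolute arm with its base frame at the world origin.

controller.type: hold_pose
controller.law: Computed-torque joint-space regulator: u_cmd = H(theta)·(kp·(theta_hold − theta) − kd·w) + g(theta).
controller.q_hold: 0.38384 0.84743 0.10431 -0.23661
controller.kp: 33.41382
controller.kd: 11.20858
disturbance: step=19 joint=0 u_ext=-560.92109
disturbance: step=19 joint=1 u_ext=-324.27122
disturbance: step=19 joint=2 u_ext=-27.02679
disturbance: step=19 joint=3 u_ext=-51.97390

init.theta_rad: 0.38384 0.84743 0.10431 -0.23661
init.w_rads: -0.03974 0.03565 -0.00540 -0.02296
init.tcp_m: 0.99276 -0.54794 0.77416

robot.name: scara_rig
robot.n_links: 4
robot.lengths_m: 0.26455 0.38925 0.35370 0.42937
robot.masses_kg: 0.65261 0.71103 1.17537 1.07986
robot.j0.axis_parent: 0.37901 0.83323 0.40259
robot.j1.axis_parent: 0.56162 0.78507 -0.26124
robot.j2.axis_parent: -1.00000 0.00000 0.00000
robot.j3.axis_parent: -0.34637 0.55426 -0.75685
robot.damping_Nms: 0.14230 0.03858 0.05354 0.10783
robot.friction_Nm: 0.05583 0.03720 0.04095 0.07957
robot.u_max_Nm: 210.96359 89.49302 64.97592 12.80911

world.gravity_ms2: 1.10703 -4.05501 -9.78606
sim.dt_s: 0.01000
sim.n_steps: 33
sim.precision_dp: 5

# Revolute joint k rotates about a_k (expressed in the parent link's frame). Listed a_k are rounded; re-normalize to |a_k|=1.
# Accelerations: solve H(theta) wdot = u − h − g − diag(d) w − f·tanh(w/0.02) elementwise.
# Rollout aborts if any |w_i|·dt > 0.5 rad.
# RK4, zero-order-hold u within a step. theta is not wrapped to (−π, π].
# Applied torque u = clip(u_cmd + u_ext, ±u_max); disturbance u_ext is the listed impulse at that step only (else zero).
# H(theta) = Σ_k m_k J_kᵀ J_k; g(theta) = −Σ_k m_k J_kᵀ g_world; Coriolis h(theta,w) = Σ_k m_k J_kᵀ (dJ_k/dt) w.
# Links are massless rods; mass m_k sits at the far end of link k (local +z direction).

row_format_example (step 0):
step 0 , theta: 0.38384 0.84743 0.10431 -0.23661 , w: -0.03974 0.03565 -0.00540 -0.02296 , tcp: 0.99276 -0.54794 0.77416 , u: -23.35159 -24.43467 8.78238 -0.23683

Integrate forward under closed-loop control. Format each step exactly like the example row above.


step 1 , theta: 0.38349 0.84772 0.10419 -0.23671 , w: -0.03160 0.02400 -0.01419 -0.00536 , tcp: 0.99250 -0.54820 0.77422 , u: -23.41370 -24.43804 8.74905 -0.25172
step 2 , theta: 0.38320 0.84792 0.10403 -0.23673 , w: -0.02540 0.01717 -0.01622 -0.00224 , tcp: 0.99228 -0.54843 0.77427 , u: -23.47095 -24.44162 8.71766 -0.26295
step 3 , theta: 0.38297 0.84806 0.10387 -0.23674 , w: -0.02043 0.01228 -0.01646 -0.00153 , tcp: 0.99209 -0.54864 0.77432 , u: -23.52350 -24.44549 8.68866 -0.27297
step 4 , theta: 0.38279 0.84817 0.10371 -0.23676 , w: -0.01647 0.00877 -0.01575 -0.00144 , tcp: 0.99193 -0.54882 0.77437 , u: -23.57156 -24.44963 8.66199 -0.28220
step 5 , theta: 0.38264 0.84824 0.10355 -0.23677 , w: -0.01334 0.00630 -0.01448 -0.00146 , tcp: 0.99179 -0.54898 0.77441 , u: -23.61542 -24.45395 8.63756 -0.29073
step 6 , theta: 0.38252 0.84830 0.10342 -0.23678 , w: -0.01084 0.00457 -0.01290 -0.00145 , tcp: 0.99167 -0.54911 0.77444 , u: -23.65537 -24.45835 8.61526 -0.29861
step 7 , theta: 0.38242 0.84834 0.10330 -0.23680 , w: -0.00882 0.00335 -0.01120 -0.00138 , tcp: 0.99157 -0.54923 0.77447 , u: -23.69173 -24.46272 8.59496 -0.30587
step 8 , theta: 0.38234 0.84837 0.10319 -0.23681 , w: -0.00715 0.00247 -0.00951 -0.00126 , tcp: 0.99148 -0.54932 0.77450 , u: -23.72482 -24.46698 8.57656 -0.31251
step 9 , theta: 0.38228 0.84839 0.10311 -0.23682 , w: -0.00574 0.00181 -0.00790 -0.00111 , tcp: 0.99141 -0.54940 0.77452 , u: -23.75493 -24.47109 8.55991 -0.31857
step 10 , theta: 0.38223 0.84840 0.10303 -0.23683 , w: -0.00454 0.00130 -0.00641 -0.00095 , tcp: 0.99135 -0.54946 0.77454 , u: -23.78230 -24.47503 8.54490 -0.32408
step 11 , theta: 0.38219 0.84841 0.10298 -0.23684 , w: -0.00349 0.00089 -0.00507 -0.00078 , tcp: 0.99131 -0.54951 0.77456 , u: -23.80719 -24.47877 8.53137 -0.32908
step 12 , theta: 0.38216 0.84842 0.10293 -0.23685 , w: -0.00257 0.00055 -0.00386 -0.00061 , tcp: 0.99127 -0.54955 0.77457 , u: -23.82982 -24.48232 8.51921 -0.33360
step 13 , theta: 0.38213 0.84842 0.10290 -0.23686 , w: -0.00177 0.00026 -0.00279 -0.00046 , tcp: 0.99125 -0.54958 0.77458 , u: -23.85037 -24.48567 8.50829 -0.33769
step 14 , theta: 0.38212 0.84843 0.10288 -0.23686 , w: -0.00106 0.00002 -0.00185 -0.00032 , tcp: 0.99123 -0.54960 0.77459 , u: -23.86905 -24.48883 8.49848 -0.34138
step 15 , theta: 0.38211 0.84843 0.10286 -0.23686 , w: -0.00044 -0.00020 -0.00102 -0.00020 , tcp: 0.99122 -0.54961 0.77459 , u: -23.88600 -24.49179 8.48968 -0.34471
step 16 , theta: 0.38211 0.84842 0.10286 -0.23686 , w: 0.00010 -0.00038 -0.00029 -0.00009 , tcp: 0.99121 -0.54961 0.77460 , u: -23.90139 -24.49458 8.48179 -0.34771
step 17 , theta: 0.38211 0.84842 0.10286 -0.23686 , w: 0.00058 -0.00053 0.00034 0.00001 , tcp: 0.99121 -0.54961 0.77460 , u: -23.91535 -24.49718 8.47472 -0.35042
step 18 , theta: 0.38212 0.84841 0.10286 -0.23686 , w: 0.00100 -0.00067 0.00089 0.00009 , tcp: 0.99122 -0.54960 0.77460 , u: -23.92802 -24.49962 8.46838 -0.35286
step 19 , theta: 0.38213 0.84840 0.10287 -0.23686 , w: 0.00136 -0.00078 0.00137 0.00016 , tcp: 0.99123 -0.54959 0.77459 , u: -210.96359 -89.49302 -18.56409 -12.80911
step 20 , theta: 0.37039 0.86074 0.10983 -0.22669 , w: -2.33303 2.43951 1.37554 2.03055 , tcp: 0.98849 -0.54950 0.77545 , u: -2.63783 -17.17737 11.51170 1.04029
step 21 , theta: 0.34867 0.88331 0.12264 -0.20789 , w: -2.01664 2.08319 1.19087 1.73144 , tcp: 0.98321 -0.54936 0.77701 , u: -4.36972 -17.96110 11.22249 0.87736
step 22 , theta: 0.32991 0.90258 0.13372 -0.19191 , w: -1.73927 1.77839 1.02951 1.46479 , tcp: 0.97844 -0.54926 0.77834 , u: -5.97724 -18.66451 10.95492 0.72742
step 23 , theta: 0.31376 0.91903 0.14329 -0.17846 , w: -1.49492 1.51560 0.88792 1.22773 , tcp: 0.97416 -0.54921 0.77949 , u: -7.46697 -19.29554 10.70631 0.58990
step 24 , theta: 0.29991 0.93302 0.15153 -0.16724 , w: -1.27882 1.28745 0.76317 1.01752 , tcp: 0.97036 -0.54919 0.78049 , u: -8.84580 -19.86139 10.47474 0.46413
step 25 , theta: 0.28809 0.94488 0.15860 -0.15801 , w: -1.08711 1.08823 0.65284 0.83161 , tcp: 0.96699 -0.54919 0.78138 , u: -10.12068 -20.36866 10.25878 0.34940
step 26 , theta: 0.27808 0.95488 0.16463 -0.15052 , w: -0.91663 0.91338 0.55493 0.66761 , tcp: 0.96405 -0.54922 0.78216 , u: -11.29847 -20.82332 10.05733 0.24499
step 27 , theta: 0.26968 0.96323 0.16974 -0.14457 , w: -0.76479 0.75929 0.46778 0.52331 , tcp: 0.96151 -0.54927 0.78285 , u: -12.38580 -21.23079 9.86952 0.15019
step 28 , theta: 0.26271 0.97013 0.17402 -0.13998 , w: -0.62937 0.62304 0.39001 0.39668 , tcp: 0.95933 -0.54933 0.78348 , u: -13.38902 -21.59598 9.69463 0.06429
step 29 , theta: 0.25702 0.97575 0.17757 -0.13657 , w: -0.50852 0.50225 0.32049 0.28588 , tcp: 0.95748 -0.54940 0.78403 , u: -14.31417 -21.92332 9.53203 -0.01336
step 30 , theta: 0.25248 0.98024 0.18046 -0.13420 , w: -0.40066 0.39495 0.25826 0.18920 , tcp: 0.95595 -0.54948 0.78453 , u: -15.16695 -22.21680 9.38115 -0.08339
step 31 , theta: 0.24896 0.98371 0.18276 -0.13273 , w: -0.30442 0.29953 0.20249 0.10512 , tcp: 0.95470 -0.54956 0.78498 , u: -15.95271 -22.48000 9.24146 -0.14640
step 32 , theta: 0.24635 0.98627 0.18454 -0.13204 , w: -0.21858 0.21452 0.15233 0.03275 , tcp: 0.95372 -0.54964 0.78537 , u: -16.67646 -22.71613 9.11243 -0.20306
step 33 , theta: 0.24454 0.98803 0.18581 -0.13196 , w: -0.14176 0.13455 0.09915 -0.00541 , tcp: 0.95297 -0.54971 0.78573


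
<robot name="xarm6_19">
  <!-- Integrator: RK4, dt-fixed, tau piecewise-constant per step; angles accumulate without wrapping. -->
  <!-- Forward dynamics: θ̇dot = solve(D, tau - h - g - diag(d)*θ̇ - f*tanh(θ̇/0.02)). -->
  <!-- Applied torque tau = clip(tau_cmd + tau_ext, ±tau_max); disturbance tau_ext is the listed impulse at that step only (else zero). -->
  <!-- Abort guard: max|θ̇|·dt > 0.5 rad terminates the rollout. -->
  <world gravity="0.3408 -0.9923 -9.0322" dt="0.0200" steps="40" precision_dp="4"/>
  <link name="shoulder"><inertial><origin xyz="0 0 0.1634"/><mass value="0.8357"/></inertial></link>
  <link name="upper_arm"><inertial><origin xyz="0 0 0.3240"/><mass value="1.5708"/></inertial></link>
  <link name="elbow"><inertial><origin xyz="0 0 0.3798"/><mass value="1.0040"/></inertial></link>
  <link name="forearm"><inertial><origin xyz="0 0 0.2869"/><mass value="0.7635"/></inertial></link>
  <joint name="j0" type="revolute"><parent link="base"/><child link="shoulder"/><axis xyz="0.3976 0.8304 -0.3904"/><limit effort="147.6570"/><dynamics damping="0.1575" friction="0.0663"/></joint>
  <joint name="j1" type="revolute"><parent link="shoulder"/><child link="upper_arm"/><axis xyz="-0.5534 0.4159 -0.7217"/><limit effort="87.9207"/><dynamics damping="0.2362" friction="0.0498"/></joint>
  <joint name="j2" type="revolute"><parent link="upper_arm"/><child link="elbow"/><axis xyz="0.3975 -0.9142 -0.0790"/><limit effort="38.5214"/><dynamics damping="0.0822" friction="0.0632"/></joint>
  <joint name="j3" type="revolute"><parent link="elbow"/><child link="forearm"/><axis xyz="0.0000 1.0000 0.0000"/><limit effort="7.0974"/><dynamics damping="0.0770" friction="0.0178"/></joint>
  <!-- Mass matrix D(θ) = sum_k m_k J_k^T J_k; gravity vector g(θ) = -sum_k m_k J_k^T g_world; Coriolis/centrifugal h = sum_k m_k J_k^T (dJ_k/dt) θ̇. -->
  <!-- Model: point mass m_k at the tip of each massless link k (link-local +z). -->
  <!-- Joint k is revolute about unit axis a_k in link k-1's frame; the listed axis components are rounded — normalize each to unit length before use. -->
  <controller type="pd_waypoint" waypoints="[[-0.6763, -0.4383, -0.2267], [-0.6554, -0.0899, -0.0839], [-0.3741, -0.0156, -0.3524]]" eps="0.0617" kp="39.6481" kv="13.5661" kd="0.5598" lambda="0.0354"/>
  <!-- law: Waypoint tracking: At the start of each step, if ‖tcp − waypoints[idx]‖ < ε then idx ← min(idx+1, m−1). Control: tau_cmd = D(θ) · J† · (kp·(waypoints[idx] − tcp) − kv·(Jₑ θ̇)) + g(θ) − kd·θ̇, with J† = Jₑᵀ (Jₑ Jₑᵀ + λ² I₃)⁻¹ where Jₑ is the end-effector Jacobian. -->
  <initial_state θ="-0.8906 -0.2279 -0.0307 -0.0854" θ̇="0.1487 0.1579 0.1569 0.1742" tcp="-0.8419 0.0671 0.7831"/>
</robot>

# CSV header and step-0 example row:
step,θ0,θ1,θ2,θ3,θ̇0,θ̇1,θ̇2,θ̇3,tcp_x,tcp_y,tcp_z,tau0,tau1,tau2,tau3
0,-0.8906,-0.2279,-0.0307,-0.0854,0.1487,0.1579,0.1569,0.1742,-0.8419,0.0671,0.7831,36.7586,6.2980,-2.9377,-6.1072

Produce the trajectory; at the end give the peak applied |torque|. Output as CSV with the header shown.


step,θ0,θ1,θ2,θ3,θ̇0,θ̇1,θ̇2,θ̇3,tcp_x,tcp_y,tcp_z,tau0,tau1,tau2,tau3
1,-0.8785,-0.2167,-0.0296,-0.1472,1.0600,0.9707,0.0116,-6.2203,-0.8428,0.0643,0.7803,68.0259,18.4473,-14.6121,-0.7220
2,-0.8419,-0.1758,-0.0071,-0.3055,2.5936,3.0658,2.3034,-9.3928,-0.8429,0.0573,0.7689,46.2035,6.6252,-6.3113,0.9808
3,-0.7803,-0.1030,0.0655,-0.4830,3.5751,4.1259,4.9477,-8.2488,-0.8348,0.0519,0.7502,10.1931,-10.1803,5.1485,0.2125
4,-0.7080,-0.0260,0.1738,-0.6264,3.6780,3.5795,5.8914,-6.1513,-0.8193,0.0489,0.7266,-6.6350,-16.6368,8.8592,-0.2534
5,-0.6375,0.0348,0.2899,-0.7353,3.3856,2.5561,5.7579,-4.7937,-0.8006,0.0452,0.6997,-13.0204,-16.9916,8.4972,0.1158
6,-0.5743,0.0758,0.4000,-0.8218,2.9559,1.5976,5.3051,-3.8863,-0.7814,0.0384,0.6703,-14.3263,-14.6894,6.5278,0.7156
7,-0.5199,0.0996,0.5007,-0.8925,2.4949,0.8181,4.8163,-3.1985,-0.7635,0.0281,0.6390,-13.1612,-11.4651,4.0877,1.2572
8,-0.4746,0.1097,0.5922,-0.9507,2.0422,0.2079,4.3664,-2.6283,-0.7475,0.0145,0.6062,-10.8926,-8.1197,1.6725,1.6553
9,-0.4381,0.1090,0.6753,-0.9983,1.6118,-0.2598,3.9700,-2.1247,-0.7336,-0.0017,0.5724,-8.2219,-5.0222,-0.5167,1.8992
10,-0.4100,0.1001,0.7509,-1.0364,1.2048,-0.6170,3.6088,-1.6823,-0.7219,-0.0196,0.5378,-5.5339,-2.2772,-2.4115,2.0184
11,-0.3897,0.0850,0.8195,-1.0663,0.8206,-0.8839,3.2734,-1.2918,-0.7121,-0.0388,0.5028,-3.0084,0.0898,-4.0031,2.0393
12,-0.3769,0.0654,0.8817,-1.0888,0.4583,-1.0736,2.9589,-0.9470,-0.7039,-0.0588,0.4677,-0.7228,2.0883,-5.3099,1.9876
13,-0.3712,0.0426,0.9378,-1.1048,0.1173,-1.1960,2.6628,-0.6448,-0.6970,-0.0790,0.4329,1.2964,3.7429,-6.3608,1.8873
14,-0.3720,0.0180,0.9883,-1.1152,-0.1984,-1.2578,2.3906,-0.3763,-0.6911,-0.0992,0.3985,3.0350,5.0804,-7.1880,1.7548
15,-0.3789,-0.0073,1.0334,-1.1205,-0.4925,-1.2677,2.1345,-0.1499,-0.6859,-0.1192,0.3648,4.5208,6.1292,-7.8232,1.6135
16,-0.3915,-0.0323,1.0736,-1.1218,-0.7658,-1.2327,1.8926,0.0323,-0.6812,-0.1388,0.3319,5.7804,6.9115,-8.2948,1.4785
17,-0.4093,-0.0563,1.1091,-1.1199,-1.0187,-1.1609,1.6604,0.1603,-0.6768,-0.1576,0.3001,6.8244,7.4482,-8.6293,1.3698
18,-0.4320,-0.0785,1.1402,-1.1157,-1.2484,-1.0559,1.4486,0.2670,-0.6726,-0.1757,0.2694,7.7391,7.7506,-8.8423,1.2631
19,-0.4590,-0.0984,1.1671,-1.1096,-1.4537,-0.9260,1.2537,0.3476,-0.6686,-0.1930,0.2400,8.5409,7.8386,-8.9534,1.1685
20,-0.4899,-0.1155,1.1904,-1.1021,-1.6338,-0.7791,1.0735,0.4020,-0.6648,-0.2092,0.2119,9.2519,7.7325,-8.9785,1.0900
21,-0.5241,-0.1295,1.2102,-1.0937,-1.7879,-0.6228,0.9055,0.4322,-0.6611,-0.2245,0.1852,9.8947,7.4546,-8.9307,1.0278
22,-0.5612,-0.1404,1.2267,-1.0849,-1.9158,-0.4641,0.7481,0.4413,-0.6577,-0.2387,0.1599,10.4890,7.0298,-8.8212,0.9801
23,-0.6005,-0.1482,1.2402,-1.0762,-2.0176,-0.3092,0.5999,0.4332,-0.6546,-0.2519,0.1360,11.0504,6.4851,-8.6596,0.9440
24,-0.6416,-0.1529,1.2509,-1.0677,-2.0935,-0.1632,0.4601,0.4121,-0.6518,-0.2641,0.1135,11.5894,5.8491,-8.4552,0.9159
25,-0.6840,-0.1548,1.2588,-1.0597,-2.1444,-0.0303,0.3285,0.3821,-0.6493,-0.2753,0.0924,12.1117,5.1510,-8.2164,0.8926
26,-0.7271,-0.1543,1.2641,-1.0524,-2.1718,0.0833,0.2023,0.3414,-0.6474,-0.2856,0.0724,12.6081,4.4435,-7.9528,0.8742
27,-0.7706,-0.1517,1.2671,-1.0459,-2.1773,0.1798,0.0861,0.3014,-0.6458,-0.2951,0.0537,13.0931,3.7264,-7.6710,0.8530
28,-0.8140,-0.1473,1.2678,-1.0402,-2.1614,0.2600,-0.0153,0.2701,-0.6447,-0.3038,0.0361,13.5713,3.0138,-7.3835,0.8256
29,-0.8568,-0.1414,1.2668,-1.0348,-2.1227,0.3271,-0.0894,0.2653,-0.6440,-0.3119,0.0194,14.0646,2.3206,-7.1165,0.7844
30,-0.8987,-0.1344,1.2643,-1.0296,-2.0686,0.3756,-0.1577,0.2495,-0.6437,-0.3195,0.0036,14.4881,1.6752,-6.8507,0.7546
31,-0.9394,-0.1265,1.2606,-1.0247,-2.0022,0.4081,-0.2181,0.2309,-0.6438,-0.3265,-0.0112,14.8567,1.0835,-6.5889,0.7286
32,-0.9786,-0.1182,1.2558,-1.0202,-1.9263,0.4272,-0.2691,0.2139,-0.6441,-0.3330,-0.0253,15.1776,0.5486,-6.3353,0.7030
33,-1.0163,-0.1096,1.2500,-1.0161,-1.8432,0.4351,-0.3101,0.1999,-0.6447,-0.3391,-0.0386,15.4535,0.0711,-6.0934,0.6772
34,-1.0523,-0.1009,1.2435,-1.0121,-1.7551,0.4339,-0.3415,0.1890,-0.6454,-0.3448,-0.0512,15.6857,-0.3505,-5.8654,0.6515
35,-1.0864,-0.0923,1.2365,-1.0084,-1.6640,0.4258,-0.3639,0.1809,-0.6462,-0.3502,-0.0630,15.8759,-0.7197,-5.6529,0.6267
36,-1.1188,-0.0839,1.2291,-1.0048,-1.5715,0.4123,-0.3782,0.1749,-0.6472,-0.3553,-0.0742,16.0267,-1.0408,-5.4562,0.6033
37,-1.1493,-0.0758,1.2215,-1.0013,-1.4793,0.3950,-0.3854,0.1705,-0.6482,-0.3601,-0.0847,16.1410,-1.3188,-5.2752,0.5818
38,-1.1779,-0.0681,1.2138,-0.9979,-1.3884,0.3752,-0.3866,0.1670,-0.6492,-0.3646,-0.0946,16.2226,-1.5588,-5.1092,0.5623
39,-1.2048,-0.0608,1.2061,-0.9946,-1.2998,0.3538,-0.3830,0.1641,-0.6502,-0.3689,-0.1038,16.2752,-1.7660,-4.9570,0.5451
40,-1.2299,-0.0540,1.1986,-0.9913,-1.2142,0.3318,-0.3755,0.1614,-0.6512,-0.3730,-0.1125,,,,
# max |tau| (N·m): 68.0259


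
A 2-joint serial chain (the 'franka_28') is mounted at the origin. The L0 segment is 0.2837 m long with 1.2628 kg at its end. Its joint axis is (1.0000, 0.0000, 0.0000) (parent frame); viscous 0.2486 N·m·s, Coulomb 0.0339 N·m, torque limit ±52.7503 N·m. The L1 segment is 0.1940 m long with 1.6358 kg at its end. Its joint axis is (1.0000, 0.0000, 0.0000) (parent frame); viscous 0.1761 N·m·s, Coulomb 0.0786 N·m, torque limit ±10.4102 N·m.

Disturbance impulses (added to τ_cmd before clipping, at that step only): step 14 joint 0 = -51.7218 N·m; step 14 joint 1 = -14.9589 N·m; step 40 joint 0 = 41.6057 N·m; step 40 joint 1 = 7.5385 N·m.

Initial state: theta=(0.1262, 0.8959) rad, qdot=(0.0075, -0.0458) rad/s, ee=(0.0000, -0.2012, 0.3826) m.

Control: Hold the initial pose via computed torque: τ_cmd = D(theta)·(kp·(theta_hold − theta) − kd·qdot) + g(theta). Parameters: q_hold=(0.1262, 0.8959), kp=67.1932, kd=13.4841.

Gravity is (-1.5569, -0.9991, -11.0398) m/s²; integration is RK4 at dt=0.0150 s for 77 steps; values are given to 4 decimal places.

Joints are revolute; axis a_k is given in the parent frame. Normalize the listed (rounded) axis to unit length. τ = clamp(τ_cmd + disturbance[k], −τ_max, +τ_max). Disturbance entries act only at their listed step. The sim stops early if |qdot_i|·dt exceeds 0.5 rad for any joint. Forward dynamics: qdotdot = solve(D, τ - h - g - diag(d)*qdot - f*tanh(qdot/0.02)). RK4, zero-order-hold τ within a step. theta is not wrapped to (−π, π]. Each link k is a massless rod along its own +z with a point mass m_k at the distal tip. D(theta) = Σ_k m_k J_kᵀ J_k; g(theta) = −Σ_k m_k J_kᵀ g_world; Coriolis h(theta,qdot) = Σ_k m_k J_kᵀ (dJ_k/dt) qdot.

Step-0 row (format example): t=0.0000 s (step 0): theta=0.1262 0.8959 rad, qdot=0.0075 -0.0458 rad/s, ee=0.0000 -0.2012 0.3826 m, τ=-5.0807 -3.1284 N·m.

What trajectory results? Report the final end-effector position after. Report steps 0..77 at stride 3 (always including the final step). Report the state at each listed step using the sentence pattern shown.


t=0.0450 s (step 3): theta=0.1261 0.8955 rad, qdot=-0.0020 -0.0012 rad/s, ee=0.0000 -0.2012 0.3827 m, τ=-5.0928 -3.1475 N·m.
t=0.0900 s (step 6): theta=0.1261 0.8955 rad, qdot=-0.0005 -0.0000 rad/s, ee=0.0000 -0.2011 0.3827 m, τ=-5.1009 -3.1504 N·m.
t=0.1350 s (step 9): theta=0.1261 0.8955 rad, qdot=0.0003 0.0002 rad/s, ee=0.0000 -0.2011 0.3827 m, τ=-5.1055 -3.1518 N·m.
t=0.1800 s (step 12): theta=0.1261 0.8956 rad, qdot=0.0006 0.0002 rad/s, ee=0.0000 -0.2011 0.3827 m, τ=-5.1082 -3.1526 N·m.
t=0.2250 s (step 15): theta=0.1058 0.9205 rad, qdot=-2.6786 3.2059 rad/s, ee=0.0000 -0.1959 0.3826 m, τ=4.9959 -1.5727 N·m.
t=0.2700 s (step 18): theta=0.0273 0.9994 rad, qdot=-0.9990 0.7352 rad/s, ee=0.0000 -0.1737 0.3840 m, τ=1.7995 -1.9823 N·m.
t=0.3150 s (step 21): theta=0.0030 1.0108 rad, qdot=-0.1780 -0.0646 rad/s, ee=0.0000 -0.1655 0.3863 m, τ=-0.5686 -2.3948 N·m.
t=0.3600 s (step 24): theta=0.0039 1.0045 rad, qdot=0.1764 -0.1824 rad/s, ee=0.0000 -0.1652 0.3871 m, τ=-2.2361 -2.7893 N·m.
t=0.4050 s (step 27): theta=0.0157 0.9959 rad, qdot=0.3274 -0.1937 rad/s, ee=0.0000 -0.1689 0.3866 m, τ=-3.3746 -3.0584 N·m.
t=0.4500 s (step 30): theta=0.0316 0.9875 rad, qdot=0.3681 -0.1761 rad/s, ee=0.0000 -0.1742 0.3852 m, τ=-4.1305 -3.2282 N·m.
t=0.4950 s (step 33): theta=0.0479 0.9802 rad, qdot=0.3497 -0.1508 rad/s, ee=0.0000 -0.1797 0.3836 m, τ=-4.6091 -3.3264 N·m.
t=0.5400 s (step 36): theta=0.0626 0.9740 rad, qdot=0.3037 -0.1260 rad/s, ee=0.0000 -0.1847 0.3819 m, τ=-4.8939 -3.3757 N·m.
t=0.5850 s (step 39): theta=0.0751 0.9689 rad, qdot=0.2487 -0.1045 rad/s, ee=0.0000 -0.1890 0.3805 m, τ=-5.0486 -3.3936 N·m.
t=0.6300 s (step 42): theta=0.1297 0.9212 rad, qdot=1.8420 -1.6424 rad/s, ee=0.0000 -0.2051 0.3777 m, τ=-12.9393 -4.8484 N·m.
t=0.6750 s (step 45): theta=0.1856 0.8756 rad, qdot=0.7375 -0.5084 rad/s, ee=0.0000 -0.2217 0.3735 m, τ=-10.4307 -4.3681 N·m.
t=0.7200 s (step 48): theta=0.2040 0.8656 rad, qdot=0.1438 -0.0132 rad/s, ee=0.0000 -0.2276 0.3710 m, τ=-8.5534 -3.9482 N·m.
t=0.7650 s (step 51): theta=0.2042 0.8662 rad, qdot=-0.1026 0.0097 rad/s, ee=0.0000 -0.2277 0.3709 m, τ=-7.2338 -3.5732 N·m.
t=0.8100 s (step 54): theta=0.1968 0.8665 rad, qdot=-0.2113 0.0071 rad/s, ee=0.0000 -0.2250 0.3725 m, τ=-6.3511 -3.3274 N·m.
t=0.8550 s (step 57): theta=0.1864 0.8668 rad, qdot=-0.2443 0.0064 rad/s, ee=0.0000 -0.2212 0.3748 m, τ=-5.7750 -3.1760 N·m.
t=0.9000 s (step 60): theta=0.1755 0.8670 rad, qdot=-0.2349 0.0065 rad/s, ee=0.0000 -0.2171 0.3771 m, τ=-5.4180 -3.0891 N·m.
t=0.9450 s (step 63): theta=0.1656 0.8673 rad, qdot=-0.2048 0.0069 rad/s, ee=0.0000 -0.2134 0.3792 m, τ=-5.2116 -3.0447 N·m.
t=0.9900 s (step 66): theta=0.1572 0.8675 rad, qdot=-0.1674 0.0074 rad/s, ee=0.0000 -0.2102 0.3809 m, τ=-5.1046 -3.0269 N·m.
t=1.0350 s (step 69): theta=0.1506 0.8679 rad, qdot=-0.1303 0.0078 rad/s, ee=0.0000 -0.2077 0.3823 m, τ=-5.0601 -3.0248 N·m.
t=1.0800 s (step 72): theta=0.1455 0.8682 rad, qdot=-0.0974 0.0082 rad/s, ee=0.0000 -0.2058 0.3833 m, τ=-5.0523 -3.0311 N·m.
t=1.1250 s (step 75): theta=0.1417 0.8686 rad, qdot=-0.0702 0.0084 rad/s, ee=0.0000 -0.2044 0.3840 m, τ=-5.0642 -3.0411 N·m.
t=1.1550 s (step 77): theta=0.1398 0.8688 rad, qdot=-0.0554 0.0085 rad/s, ee=0.0000 -0.2037 0.3843 m.
final ee position (m): 0.0000 -0.2037 0.3843


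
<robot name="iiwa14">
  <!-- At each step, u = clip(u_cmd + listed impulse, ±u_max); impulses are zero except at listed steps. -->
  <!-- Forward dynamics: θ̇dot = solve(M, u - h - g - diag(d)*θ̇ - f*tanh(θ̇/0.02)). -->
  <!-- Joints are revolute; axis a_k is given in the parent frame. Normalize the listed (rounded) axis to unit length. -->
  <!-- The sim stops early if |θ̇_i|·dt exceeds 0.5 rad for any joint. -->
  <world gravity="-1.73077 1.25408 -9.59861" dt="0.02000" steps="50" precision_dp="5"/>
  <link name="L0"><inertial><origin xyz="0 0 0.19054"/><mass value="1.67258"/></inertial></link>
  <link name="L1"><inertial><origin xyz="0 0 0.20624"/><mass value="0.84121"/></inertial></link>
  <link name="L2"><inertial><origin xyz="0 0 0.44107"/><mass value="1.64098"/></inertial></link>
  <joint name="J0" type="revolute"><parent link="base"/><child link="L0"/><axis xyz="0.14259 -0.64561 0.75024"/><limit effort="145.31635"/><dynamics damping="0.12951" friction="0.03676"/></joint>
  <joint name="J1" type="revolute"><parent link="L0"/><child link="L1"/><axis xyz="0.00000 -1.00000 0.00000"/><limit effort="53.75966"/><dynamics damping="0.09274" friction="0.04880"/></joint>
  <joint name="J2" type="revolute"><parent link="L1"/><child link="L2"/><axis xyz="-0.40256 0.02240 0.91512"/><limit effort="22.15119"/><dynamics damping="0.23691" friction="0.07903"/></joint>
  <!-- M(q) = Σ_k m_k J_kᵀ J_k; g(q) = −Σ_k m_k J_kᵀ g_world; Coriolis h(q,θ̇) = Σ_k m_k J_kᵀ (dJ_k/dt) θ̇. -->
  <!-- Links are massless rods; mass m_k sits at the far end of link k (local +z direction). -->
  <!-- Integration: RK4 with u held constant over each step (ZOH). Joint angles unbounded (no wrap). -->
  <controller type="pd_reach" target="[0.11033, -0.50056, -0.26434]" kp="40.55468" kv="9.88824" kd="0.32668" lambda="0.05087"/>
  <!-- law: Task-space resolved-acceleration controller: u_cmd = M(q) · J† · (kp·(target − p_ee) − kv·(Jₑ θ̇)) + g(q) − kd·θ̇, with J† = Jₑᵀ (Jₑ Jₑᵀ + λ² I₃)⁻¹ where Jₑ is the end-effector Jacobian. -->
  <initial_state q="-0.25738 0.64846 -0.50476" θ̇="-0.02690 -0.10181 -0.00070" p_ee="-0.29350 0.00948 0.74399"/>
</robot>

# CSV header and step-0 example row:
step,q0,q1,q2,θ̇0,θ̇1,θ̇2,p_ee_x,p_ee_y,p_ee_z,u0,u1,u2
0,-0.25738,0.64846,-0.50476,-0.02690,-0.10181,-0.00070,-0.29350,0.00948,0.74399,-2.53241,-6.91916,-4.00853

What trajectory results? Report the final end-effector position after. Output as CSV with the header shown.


step,q0,q1,q2,θ̇0,θ̇1,θ̇2,p_ee_x,p_ee_y,p_ee_z,u0,u1,u2
1,-0.27859,0.65180,-0.57800,-1.89372,0.29144,-6.84334,-0.29182,0.00673,0.74198,-3.43458,-7.87745,-0.87449
2,-0.31447,0.65318,-0.71866,-1.71215,-0.16046,-7.32916,-0.28991,0.00138,0.73734,-3.31960,-8.09085,-0.20416
3,-0.34439,0.64513,-0.86185,-1.31619,-0.63778,-7.13889,-0.28806,-0.00425,0.73265,-2.82896,-8.05375,0.25817
4,-0.36556,0.62836,-0.99733,-0.84112,-1.03266,-6.57139,-0.28635,-0.00990,0.72844,-2.12774,-7.82056,0.60610
5,-0.37711,0.60510,-1.11853,-0.35661,-1.29191,-5.72292,-0.28491,-0.01564,0.72506,-1.37219,-7.46411,0.83705
6,-0.37948,0.57806,-1.22168,0.08088,-1.42374,-4.78157,-0.28386,-0.02170,0.72261,-0.71233,-7.06706,0.98392
7,-0.37389,0.54926,-1.30698,0.45045,-1.47903,-3.93233,-0.28330,-0.02837,0.72094,-0.22908,-6.69374,1.09498
8,-0.36151,0.51980,-1.37666,0.76880,-1.49922,-3.21718,-0.28331,-0.03595,0.71985,0.05036,-6.37487,1.18349
9,-0.34322,0.49007,-1.43366,1.05006,-1.51140,-2.65279,-0.28393,-0.04462,0.71909,0.15764,-6.11812,1.26257
10,-0.31961,0.46014,-1.48058,1.30633,-1.52031,-2.19743,-0.28518,-0.05451,0.71845,0.14097,-5.91771,1.32748
11,-0.29110,0.43003,-1.51941,1.54495,-1.53006,-1.83197,-0.28704,-0.06566,0.71774,0.04067,-5.76354,1.38139
12,-0.25797,0.39972,-1.55169,1.77073,-1.53930,-1.53103,-0.28949,-0.07807,0.71683,-0.11075,-5.64474,1.42372
13,-0.22044,0.36922,-1.57858,1.98708,-1.54818,-1.28251,-0.29248,-0.09171,0.71558,-0.29073,-5.55146,1.45700
14,-0.17867,0.33855,-1.60098,2.19626,-1.55474,-1.07236,-0.29594,-0.10653,0.71387,-0.48358,-5.47577,1.48156
15,-0.13278,0.30775,-1.61957,2.39999,-1.55832,-0.89420,-0.29981,-0.12249,0.71160,-0.67968,-5.41156,1.49926
16,-0.08288,0.27693,-1.63490,2.59912,-1.55693,-0.74000,-0.30403,-0.13952,0.70868,-0.87314,-5.35477,1.51047
17,-0.02903,0.24617,-1.64743,2.79401,-1.54937,-0.60654,-0.30853,-0.15757,0.70499,-1.06110,-5.30286,1.51659
18,0.02866,0.21564,-1.65750,2.98407,-1.53339,-0.48912,-0.31324,-0.17658,0.70046,-1.24240,-5.25502,1.51803
19,0.09010,0.18550,-1.66544,3.16802,-1.50722,-0.38629,-0.31812,-0.19648,0.69499,-1.41733,-5.21166,1.51603
20,0.15513,0.15600,-1.67150,3.34349,-1.46819,-0.29543,-0.32310,-0.21720,0.68848,-1.58692,-5.17469,1.51125
21,0.22357,0.12740,-1.67594,3.50725,-1.41397,-0.21621,-0.32812,-0.23870,0.68085,-1.75292,-5.14707,1.50504
22,0.29513,0.10003,-1.67898,3.65563,-1.34396,-0.15424,-0.33313,-0.26090,0.67201,-1.91824,-5.13285,1.50084
23,0.36944,0.07431,-1.68079,3.80067,-1.31187,-0.27124,-0.33808,-0.28375,0.66186,-2.10249,-5.13161,1.55651
24,0.44589,0.05115,-1.68017,3.94086,-1.29690,-0.49375,-0.34291,-0.30721,0.65033,-2.34195,-5.16639,1.64476
25,0.52390,0.03138,-1.67614,4.00595,-1.10553,-0.28743,-0.34754,-0.33128,0.63735,-2.58738,-5.27356,1.57903
26,0.60337,0.01373,-1.67390,4.04867,-0.98397,-0.39725,-0.35184,-0.35591,0.62271,-2.80877,-5.38143,1.63089
27,0.68281,0.00011,-1.67028,4.03274,-0.77964,-0.35156,-0.35573,-0.38100,0.60641,-3.04505,-5.54559,1.62937
28,0.76158,-0.00967,-1.66739,3.97037,-0.56942,-0.38689,-0.35905,-0.40649,0.58834,-3.28005,-5.74790,1.66399
29,0.83853,-0.01476,-1.66464,3.85371,-0.31830,-0.38450,-0.36166,-0.43227,0.56845,-3.52201,-6.00307,1.69316
30,0.91284,-0.01499,-1.66284,3.71111,-0.09549,-0.51082,-0.36336,-0.45825,0.54671,-3.78615,-6.29248,1.77494
31,0.98357,-0.00960,-1.66070,3.51363,0.19823,-0.47382,-0.36396,-0.48430,0.52311,-4.05422,-6.64357,1.80839
32,1.05050,0.00034,-1.66171,3.28514,0.47393,-0.52079,-0.36324,-0.51022,0.49764,-4.28085,-7.00342,1.88364
33,1.11265,0.01586,-1.66334,3.03844,0.75144,-0.55083,-0.36107,-0.53575,0.47040,-4.50921,-7.40006,1.96293
34,1.16983,0.03673,-1.66581,2.78663,1.01228,-0.59489,-0.35733,-0.56067,0.44147,-4.73273,-7.82086,2.05652
35,1.22199,0.06270,-1.66894,2.53749,1.25759,-0.62808,-0.35189,-0.58469,0.41098,-4.94755,-8.25847,2.15424
36,1.26930,0.09331,-1.67274,2.29761,1.48328,-0.64833,-0.34470,-0.60755,0.37911,-5.14841,-8.70404,2.25415
37,1.31197,0.12816,-1.67693,2.04044,1.77328,-0.41585,-0.33574,-0.62896,0.34605,-5.29016,-9.15704,2.27101
38,1.35054,0.16578,-1.68423,1.81906,1.98133,-0.33176,-0.32502,-0.64862,0.31200,-5.41744,-9.58663,2.34665
39,1.38524,0.20615,-1.69299,1.64127,2.09471,-0.42597,-0.31264,-0.66633,0.27724,-5.55930,-9.99808,2.48731
40,1.41636,0.24934,-1.70113,1.47203,2.22522,-0.38063,-0.29868,-0.68194,0.24206,-5.68658,-10.40418,2.57767
41,1.44448,0.29427,-1.71003,1.33337,2.29351,-0.43057,-0.28327,-0.69528,0.20674,-5.81632,-10.78537,2.69956
42,1.46987,0.34077,-1.71853,1.20545,2.36031,-0.40556,-0.26656,-0.70630,0.17158,-5.93058,-11.14462,2.79030
43,1.49294,0.38807,-1.72735,1.09832,2.38524,-0.42915,-0.24874,-0.71494,0.13686,-6.03633,-11.46927,2.89199
44,1.51394,0.43590,-1.73589,1.00088,2.40056,-0.41343,-0.23000,-0.72122,0.10286,-6.12203,-11.75784,2.97153
45,1.53314,0.48371,-1.74448,0.91732,2.38684,-0.42144,-0.21057,-0.72521,0.06983,-6.18917,-12.00214,3.04980
46,1.55072,0.53119,-1.75280,0.84142,2.36135,-0.40873,-0.19066,-0.72701,0.03801,-6.23030,-12.19988,3.10967
47,1.56688,0.57795,-1.76102,0.77468,2.31541,-0.40703,-0.17051,-0.72676,0.00759,-6.24495,-12.34648,3.16146
48,1.58176,0.62372,-1.76896,0.71357,2.25872,-0.39398,-0.15032,-0.72465,-0.02128,-6.22884,-12.44094,3.19659
49,1.59547,0.66822,-1.77669,0.65849,2.18789,-0.38569,-0.13032,-0.72088,-0.04848,-6.18176,-12.48202,3.22052
50,1.60811,0.71125,-1.78411,0.60739,2.10881,-0.37081,-0.11067,-0.71567,-0.07392,,,
# final p_ee position (m): -0.11067 -0.71567 -0.07392
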